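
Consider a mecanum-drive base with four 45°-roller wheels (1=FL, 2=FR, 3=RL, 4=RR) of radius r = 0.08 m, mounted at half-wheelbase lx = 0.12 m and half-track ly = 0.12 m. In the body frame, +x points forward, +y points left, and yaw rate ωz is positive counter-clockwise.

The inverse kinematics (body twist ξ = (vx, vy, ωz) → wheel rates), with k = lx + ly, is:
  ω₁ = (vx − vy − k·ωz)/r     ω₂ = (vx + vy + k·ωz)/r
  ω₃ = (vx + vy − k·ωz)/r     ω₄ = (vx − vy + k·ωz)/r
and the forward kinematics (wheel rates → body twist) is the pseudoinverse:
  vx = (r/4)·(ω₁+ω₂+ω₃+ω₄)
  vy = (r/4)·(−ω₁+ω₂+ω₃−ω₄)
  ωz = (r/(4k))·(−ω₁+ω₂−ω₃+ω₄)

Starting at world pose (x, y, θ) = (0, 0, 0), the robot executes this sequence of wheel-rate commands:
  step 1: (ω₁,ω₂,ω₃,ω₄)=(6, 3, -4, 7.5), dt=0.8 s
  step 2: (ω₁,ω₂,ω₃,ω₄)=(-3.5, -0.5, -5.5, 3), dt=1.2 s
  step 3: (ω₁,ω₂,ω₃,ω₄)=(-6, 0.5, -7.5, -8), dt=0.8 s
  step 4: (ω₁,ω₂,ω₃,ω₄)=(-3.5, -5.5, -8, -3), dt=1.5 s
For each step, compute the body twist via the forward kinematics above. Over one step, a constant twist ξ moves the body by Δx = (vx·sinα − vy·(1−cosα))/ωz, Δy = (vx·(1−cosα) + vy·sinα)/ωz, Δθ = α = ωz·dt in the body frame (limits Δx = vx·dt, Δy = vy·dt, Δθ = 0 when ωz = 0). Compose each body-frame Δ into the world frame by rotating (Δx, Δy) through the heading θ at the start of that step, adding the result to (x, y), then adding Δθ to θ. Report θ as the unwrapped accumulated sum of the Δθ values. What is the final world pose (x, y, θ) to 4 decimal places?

step 1: ξ=(vx,vy,ωz)=(0.2500, -0.2900, 0.7083), dt=0.8 → body Δ=(0.2535, -0.1646, 0.5667) → world pose (0.2535, -0.1646, 0.5667)
step 2: ξ=(vx,vy,ωz)=(-0.1300, -0.1100, 0.9583), dt=1.2 → body Δ=(-0.0559, -0.1850, 1.1500) → world pose (0.3056, -0.3507, 1.7167)
step 3: ξ=(vx,vy,ωz)=(-0.4200, 0.1400, 0.5000), dt=0.8 → body Δ=(-0.3492, 0.0427, 0.4000) → world pose (0.3141, -0.7024, 2.1167)
step 4: ξ=(vx,vy,ωz)=(-0.4000, -0.1400, 0.2500), dt=1.5 → body Δ=(-0.5471, -0.3163, 0.3750) → world pose (0.8685, -1.0058, 2.4917)

(0.8685, -1.0058, 2.4917)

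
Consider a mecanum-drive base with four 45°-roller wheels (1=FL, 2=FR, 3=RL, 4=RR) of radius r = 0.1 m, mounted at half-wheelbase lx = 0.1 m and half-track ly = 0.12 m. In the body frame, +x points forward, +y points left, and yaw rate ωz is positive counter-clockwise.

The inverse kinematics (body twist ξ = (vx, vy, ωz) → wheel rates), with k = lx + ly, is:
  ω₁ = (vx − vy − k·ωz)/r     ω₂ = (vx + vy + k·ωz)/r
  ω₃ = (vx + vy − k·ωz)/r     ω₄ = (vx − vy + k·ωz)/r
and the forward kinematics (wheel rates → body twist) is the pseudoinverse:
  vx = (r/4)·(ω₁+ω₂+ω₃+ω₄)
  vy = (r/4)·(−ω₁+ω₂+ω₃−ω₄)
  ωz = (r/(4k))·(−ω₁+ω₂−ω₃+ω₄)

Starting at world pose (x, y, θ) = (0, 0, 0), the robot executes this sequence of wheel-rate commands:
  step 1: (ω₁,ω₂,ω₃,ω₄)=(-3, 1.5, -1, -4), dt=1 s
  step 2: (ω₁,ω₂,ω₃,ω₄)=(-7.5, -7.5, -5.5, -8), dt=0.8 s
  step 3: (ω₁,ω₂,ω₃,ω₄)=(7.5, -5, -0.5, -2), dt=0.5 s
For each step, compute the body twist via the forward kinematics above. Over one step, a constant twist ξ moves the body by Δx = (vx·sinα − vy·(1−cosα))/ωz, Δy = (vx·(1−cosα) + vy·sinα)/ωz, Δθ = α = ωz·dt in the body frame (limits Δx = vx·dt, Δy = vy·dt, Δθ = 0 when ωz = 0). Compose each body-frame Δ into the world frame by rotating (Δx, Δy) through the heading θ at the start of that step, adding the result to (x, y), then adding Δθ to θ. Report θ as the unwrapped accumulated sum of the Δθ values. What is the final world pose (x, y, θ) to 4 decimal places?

(-0.8071, 0.0700, -0.8523)

step 1: ξ=(vx,vy,ωz)=(-0.1625, 0.1875, 0.1705), dt=1.0 → body Δ=(-0.1777, 0.1728, 0.1705) → world pose (-0.1777, 0.1728, 0.1705)
step 2: ξ=(vx,vy,ωz)=(-0.7125, 0.0625, -0.2841), dt=0.8 → body Δ=(-0.5594, 0.1141, -0.2273) → world pose (-0.7483, 0.1903, -0.0568)
step 3: ξ=(vx,vy,ωz)=(0.0000, -0.2750, -1.5909), dt=0.5 → body Δ=(-0.0519, -0.1235, -0.7955) → world pose (-0.8071, 0.0700, -0.8523)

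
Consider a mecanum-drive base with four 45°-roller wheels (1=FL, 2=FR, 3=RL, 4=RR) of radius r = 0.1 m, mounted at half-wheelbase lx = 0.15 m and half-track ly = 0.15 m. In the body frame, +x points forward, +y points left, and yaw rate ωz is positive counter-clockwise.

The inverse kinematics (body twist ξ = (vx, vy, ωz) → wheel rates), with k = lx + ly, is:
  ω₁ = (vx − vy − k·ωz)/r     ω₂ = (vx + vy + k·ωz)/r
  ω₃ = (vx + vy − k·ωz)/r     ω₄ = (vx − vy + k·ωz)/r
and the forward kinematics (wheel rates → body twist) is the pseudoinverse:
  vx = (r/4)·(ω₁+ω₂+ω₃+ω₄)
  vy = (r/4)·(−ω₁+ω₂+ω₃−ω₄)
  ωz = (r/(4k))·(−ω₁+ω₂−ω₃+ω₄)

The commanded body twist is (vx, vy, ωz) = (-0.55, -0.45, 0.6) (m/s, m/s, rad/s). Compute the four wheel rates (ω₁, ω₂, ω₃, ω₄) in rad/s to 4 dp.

(-2.8000, -8.2000, -11.8000, 0.8000)

k = lx + ly = 0.15 + 0.15 = 0.3000;  k·ωz = 0.3000·0.6 = 0.1800
ω₁ (FL) = (vx − vy − k·ωz)/r = -0.2800/0.1 = -2.8000
ω₂ (FR) = (vx + vy + k·ωz)/r = -0.8200/0.1 = -8.2000
ω₃ (RL) = (vx + vy − k·ωz)/r = -1.1800/0.1 = -11.8000
ω₄ (RR) = (vx − vy + k·ωz)/r = 0.0800/0.1 = 0.8000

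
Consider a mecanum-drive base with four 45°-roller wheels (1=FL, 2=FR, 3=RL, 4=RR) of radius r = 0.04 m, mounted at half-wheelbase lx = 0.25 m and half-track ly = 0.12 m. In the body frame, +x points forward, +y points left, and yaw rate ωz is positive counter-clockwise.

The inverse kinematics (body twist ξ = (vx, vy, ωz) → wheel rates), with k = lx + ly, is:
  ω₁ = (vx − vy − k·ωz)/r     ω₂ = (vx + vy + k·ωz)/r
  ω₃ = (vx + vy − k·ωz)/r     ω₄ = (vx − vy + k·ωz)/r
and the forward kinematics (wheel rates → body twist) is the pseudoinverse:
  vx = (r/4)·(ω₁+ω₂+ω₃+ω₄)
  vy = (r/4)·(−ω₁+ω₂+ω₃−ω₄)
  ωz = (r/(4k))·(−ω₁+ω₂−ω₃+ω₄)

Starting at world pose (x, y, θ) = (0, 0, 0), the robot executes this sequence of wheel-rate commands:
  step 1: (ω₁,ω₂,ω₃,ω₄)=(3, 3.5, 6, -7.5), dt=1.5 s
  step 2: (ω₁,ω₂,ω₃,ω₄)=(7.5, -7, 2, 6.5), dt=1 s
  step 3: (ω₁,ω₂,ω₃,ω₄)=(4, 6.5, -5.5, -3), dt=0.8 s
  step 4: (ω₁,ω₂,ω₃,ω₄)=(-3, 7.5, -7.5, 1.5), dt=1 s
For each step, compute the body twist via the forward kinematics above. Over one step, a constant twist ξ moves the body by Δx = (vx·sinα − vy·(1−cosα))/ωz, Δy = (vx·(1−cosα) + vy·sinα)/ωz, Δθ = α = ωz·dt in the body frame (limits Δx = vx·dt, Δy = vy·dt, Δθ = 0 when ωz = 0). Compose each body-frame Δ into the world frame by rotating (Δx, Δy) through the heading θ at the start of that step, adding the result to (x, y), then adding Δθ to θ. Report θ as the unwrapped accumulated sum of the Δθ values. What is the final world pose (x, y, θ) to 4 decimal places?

(0.0843, -0.0146, -0.1622)

step 1: ξ=(vx,vy,ωz)=(0.0500, 0.1400, -0.3514), dt=1.5 → body Δ=(0.1256, 0.1811, -0.5270) → world pose (0.1256, 0.1811, -0.5270)
step 2: ξ=(vx,vy,ωz)=(0.0900, -0.1900, -0.2703), dt=1.0 → body Δ=(0.0634, -0.1998, -0.2703) → world pose (0.0799, -0.0235, -0.7973)
step 3: ξ=(vx,vy,ωz)=(0.0200, 0.0000, 0.1351), dt=0.8 → body Δ=(0.0160, 0.0009, 0.1081) → world pose (0.0917, -0.0343, -0.6892)
step 4: ξ=(vx,vy,ωz)=(-0.0150, 0.0150, 0.5270), dt=1.0 → body Δ=(-0.0182, 0.0105, 0.5270) → world pose (0.0843, -0.0146, -0.1622)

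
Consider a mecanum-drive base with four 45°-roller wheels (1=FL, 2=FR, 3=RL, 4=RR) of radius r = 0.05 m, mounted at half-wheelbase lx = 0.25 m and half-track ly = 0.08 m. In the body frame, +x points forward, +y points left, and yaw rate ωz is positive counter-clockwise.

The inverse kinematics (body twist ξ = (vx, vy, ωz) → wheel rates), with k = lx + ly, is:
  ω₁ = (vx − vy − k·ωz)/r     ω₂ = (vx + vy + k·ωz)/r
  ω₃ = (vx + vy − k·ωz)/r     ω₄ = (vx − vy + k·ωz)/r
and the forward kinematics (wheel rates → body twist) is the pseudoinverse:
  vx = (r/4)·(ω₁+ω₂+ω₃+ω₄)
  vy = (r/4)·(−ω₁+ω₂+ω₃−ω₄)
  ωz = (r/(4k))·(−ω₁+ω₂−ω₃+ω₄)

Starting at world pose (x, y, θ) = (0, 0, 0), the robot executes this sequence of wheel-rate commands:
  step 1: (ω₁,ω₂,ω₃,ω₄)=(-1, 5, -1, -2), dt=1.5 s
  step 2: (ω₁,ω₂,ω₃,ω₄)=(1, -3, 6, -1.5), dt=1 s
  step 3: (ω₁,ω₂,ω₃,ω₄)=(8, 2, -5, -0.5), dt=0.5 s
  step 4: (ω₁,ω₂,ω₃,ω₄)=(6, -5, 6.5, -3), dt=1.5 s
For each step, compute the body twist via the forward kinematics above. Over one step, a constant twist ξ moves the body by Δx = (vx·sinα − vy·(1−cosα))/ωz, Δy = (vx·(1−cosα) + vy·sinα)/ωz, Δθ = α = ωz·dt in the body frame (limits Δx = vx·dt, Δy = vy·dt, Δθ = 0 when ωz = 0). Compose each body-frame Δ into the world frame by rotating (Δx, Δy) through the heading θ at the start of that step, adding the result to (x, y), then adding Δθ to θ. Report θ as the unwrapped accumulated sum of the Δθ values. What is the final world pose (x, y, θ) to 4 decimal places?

step 1: ξ=(vx,vy,ωz)=(0.0125, 0.0875, 0.1894), dt=1.5 → body Δ=(0.0000, 0.1321, 0.2841) → world pose (0.0000, 0.1321, 0.2841)
step 2: ξ=(vx,vy,ωz)=(0.0312, 0.0438, -0.4356), dt=1.0 → body Δ=(0.0397, 0.0357, -0.4356) → world pose (0.0280, 0.1775, -0.1515)
step 3: ξ=(vx,vy,ωz)=(0.0563, -0.1313, -0.0568), dt=0.5 → body Δ=(0.0272, -0.0660, -0.0284) → world pose (0.0450, 0.1081, -0.1799)
step 4: ξ=(vx,vy,ωz)=(0.0563, -0.0188, -0.7765), dt=1.5 → body Δ=(0.0519, -0.0660, -1.1648) → world pose (0.0842, 0.0339, -1.3447)

(0.0842, 0.0339, -1.3447)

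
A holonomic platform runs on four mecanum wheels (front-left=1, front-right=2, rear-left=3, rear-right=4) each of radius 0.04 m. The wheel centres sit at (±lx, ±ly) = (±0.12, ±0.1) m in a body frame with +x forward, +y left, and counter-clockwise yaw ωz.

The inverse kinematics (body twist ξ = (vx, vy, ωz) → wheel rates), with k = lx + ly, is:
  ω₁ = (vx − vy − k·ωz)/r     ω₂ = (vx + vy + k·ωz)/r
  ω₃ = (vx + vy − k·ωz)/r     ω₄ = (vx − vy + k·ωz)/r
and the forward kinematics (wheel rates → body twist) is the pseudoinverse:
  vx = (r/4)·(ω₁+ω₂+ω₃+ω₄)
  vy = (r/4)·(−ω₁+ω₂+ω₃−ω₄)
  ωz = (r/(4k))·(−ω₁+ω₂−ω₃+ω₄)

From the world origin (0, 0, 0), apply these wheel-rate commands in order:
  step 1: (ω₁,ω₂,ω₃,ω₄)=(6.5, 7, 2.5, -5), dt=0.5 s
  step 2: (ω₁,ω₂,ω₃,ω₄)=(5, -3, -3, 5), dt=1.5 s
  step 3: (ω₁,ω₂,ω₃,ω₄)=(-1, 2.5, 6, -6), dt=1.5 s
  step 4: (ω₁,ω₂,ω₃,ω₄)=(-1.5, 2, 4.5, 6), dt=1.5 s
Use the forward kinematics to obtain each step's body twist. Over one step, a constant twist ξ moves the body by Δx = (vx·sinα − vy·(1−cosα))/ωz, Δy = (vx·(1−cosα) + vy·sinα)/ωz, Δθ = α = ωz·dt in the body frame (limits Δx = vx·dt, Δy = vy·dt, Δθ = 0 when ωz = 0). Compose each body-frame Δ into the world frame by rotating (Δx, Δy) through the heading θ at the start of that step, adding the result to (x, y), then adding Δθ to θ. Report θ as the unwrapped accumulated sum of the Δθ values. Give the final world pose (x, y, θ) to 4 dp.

step 1: ξ=(vx,vy,ωz)=(0.1100, 0.0800, -0.3182), dt=0.5 → body Δ=(0.0579, 0.0355, -0.1591) → world pose (0.0579, 0.0355, -0.1591)
step 2: ξ=(vx,vy,ωz)=(0.0400, -0.1600, 0.0000), dt=1.5 → body Δ=(0.0600, -0.2400, 0.0000) → world pose (0.0792, -0.2110, -0.1591)
step 3: ξ=(vx,vy,ωz)=(0.0150, 0.1550, -0.3864), dt=1.5 → body Δ=(0.0868, 0.2134, -0.5795) → world pose (0.1986, -0.0141, -0.7386)
step 4: ξ=(vx,vy,ωz)=(0.1100, 0.0200, 0.2273), dt=1.5 → body Δ=(0.1568, 0.0573, 0.3409) → world pose (0.3531, -0.0773, -0.3977)

(0.3531, -0.0773, -0.3977)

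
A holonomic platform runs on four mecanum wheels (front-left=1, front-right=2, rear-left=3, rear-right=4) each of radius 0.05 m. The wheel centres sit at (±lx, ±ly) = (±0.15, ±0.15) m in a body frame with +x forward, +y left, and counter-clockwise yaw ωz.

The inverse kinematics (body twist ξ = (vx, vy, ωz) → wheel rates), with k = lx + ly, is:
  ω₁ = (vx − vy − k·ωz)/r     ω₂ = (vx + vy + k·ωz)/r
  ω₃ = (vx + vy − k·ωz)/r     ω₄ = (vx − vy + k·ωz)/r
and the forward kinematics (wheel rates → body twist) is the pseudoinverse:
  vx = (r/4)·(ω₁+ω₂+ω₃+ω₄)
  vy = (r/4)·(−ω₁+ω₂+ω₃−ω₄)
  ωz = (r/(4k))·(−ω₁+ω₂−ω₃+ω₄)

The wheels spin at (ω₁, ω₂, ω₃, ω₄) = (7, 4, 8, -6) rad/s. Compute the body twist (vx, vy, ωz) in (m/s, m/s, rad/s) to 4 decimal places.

k = lx + ly = 0.15 + 0.15 = 0.3000
ω₁+ω₂+ω₃+ω₄ = 13.0000  →  vx = (0.05/4)·13.0000 = 0.1625
−ω₁+ω₂+ω₃−ω₄ = 11.0000  →  vy = (0.05/4)·11.0000 = 0.1375
−ω₁+ω₂−ω₃+ω₄ = -17.0000  →  ωz = (0.05/1.2000)·-17.0000 = -0.7083

(0.1625, 0.1375, -0.7083)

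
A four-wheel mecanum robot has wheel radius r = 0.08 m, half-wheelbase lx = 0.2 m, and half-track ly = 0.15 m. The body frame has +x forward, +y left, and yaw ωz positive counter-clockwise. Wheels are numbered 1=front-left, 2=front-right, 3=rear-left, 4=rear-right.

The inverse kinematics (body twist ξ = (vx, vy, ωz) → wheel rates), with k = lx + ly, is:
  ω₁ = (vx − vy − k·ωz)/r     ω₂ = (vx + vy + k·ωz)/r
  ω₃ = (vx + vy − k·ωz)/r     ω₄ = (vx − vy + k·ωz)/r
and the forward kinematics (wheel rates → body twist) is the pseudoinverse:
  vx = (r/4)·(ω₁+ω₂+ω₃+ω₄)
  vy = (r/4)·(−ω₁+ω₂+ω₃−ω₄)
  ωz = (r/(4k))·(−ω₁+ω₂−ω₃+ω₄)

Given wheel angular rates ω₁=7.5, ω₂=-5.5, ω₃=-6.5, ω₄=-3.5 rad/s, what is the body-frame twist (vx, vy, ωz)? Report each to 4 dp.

k = lx + ly = 0.2 + 0.15 = 0.3500
ω₁+ω₂+ω₃+ω₄ = -8.0000  →  vx = (0.08/4)·-8.0000 = -0.1600
−ω₁+ω₂+ω₃−ω₄ = -16.0000  →  vy = (0.08/4)·-16.0000 = -0.3200
−ω₁+ω₂−ω₃+ω₄ = -10.0000  →  ωz = (0.08/1.4000)·-10.0000 = -0.5714

(-0.1600, -0.3200, -0.5714)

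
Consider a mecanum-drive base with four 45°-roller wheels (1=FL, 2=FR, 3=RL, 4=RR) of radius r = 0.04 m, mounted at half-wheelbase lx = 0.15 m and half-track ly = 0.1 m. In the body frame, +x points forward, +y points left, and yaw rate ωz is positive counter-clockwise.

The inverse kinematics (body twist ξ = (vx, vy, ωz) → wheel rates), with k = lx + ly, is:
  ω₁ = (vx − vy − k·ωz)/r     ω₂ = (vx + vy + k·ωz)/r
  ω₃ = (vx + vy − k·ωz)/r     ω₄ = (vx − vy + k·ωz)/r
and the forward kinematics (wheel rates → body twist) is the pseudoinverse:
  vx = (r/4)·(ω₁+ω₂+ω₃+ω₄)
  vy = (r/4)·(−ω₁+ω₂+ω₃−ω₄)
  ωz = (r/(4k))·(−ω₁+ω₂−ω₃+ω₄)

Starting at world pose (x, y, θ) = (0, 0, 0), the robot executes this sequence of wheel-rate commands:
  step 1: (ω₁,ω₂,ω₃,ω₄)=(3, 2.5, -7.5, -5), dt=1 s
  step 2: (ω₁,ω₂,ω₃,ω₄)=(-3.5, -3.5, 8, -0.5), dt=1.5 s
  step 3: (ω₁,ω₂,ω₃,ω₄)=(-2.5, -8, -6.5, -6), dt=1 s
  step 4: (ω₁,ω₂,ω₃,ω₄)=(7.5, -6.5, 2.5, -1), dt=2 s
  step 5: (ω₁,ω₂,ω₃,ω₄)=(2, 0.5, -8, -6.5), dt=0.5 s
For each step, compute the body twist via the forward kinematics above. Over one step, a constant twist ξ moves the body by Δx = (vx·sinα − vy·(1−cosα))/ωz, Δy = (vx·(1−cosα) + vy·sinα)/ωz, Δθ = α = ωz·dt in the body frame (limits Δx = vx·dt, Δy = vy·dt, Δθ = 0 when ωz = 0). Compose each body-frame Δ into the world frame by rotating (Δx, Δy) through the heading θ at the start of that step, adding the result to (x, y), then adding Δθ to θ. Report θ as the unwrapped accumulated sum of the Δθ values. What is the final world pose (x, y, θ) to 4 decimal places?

(-0.4314, 0.1242, -2.0300)

step 1: ξ=(vx,vy,ωz)=(-0.0700, -0.0300, 0.0800), dt=1.0 → body Δ=(-0.0687, -0.0328, 0.0800) → world pose (-0.0687, -0.0328, 0.0800)
step 2: ξ=(vx,vy,ωz)=(0.0050, 0.0850, -0.3400), dt=1.5 → body Δ=(0.0390, 0.1202, -0.5100) → world pose (-0.0395, 0.0901, -0.4300)
step 3: ξ=(vx,vy,ωz)=(-0.2300, -0.0600, -0.2000), dt=1.0 → body Δ=(-0.2344, -0.0367, -0.2000) → world pose (-0.2679, 0.1545, -0.6300)
step 4: ξ=(vx,vy,ωz)=(0.0250, -0.1050, -0.7000), dt=2.0 → body Δ=(-0.0893, -0.1775, -1.4000) → world pose (-0.4446, 0.0638, -2.0300)
step 5: ξ=(vx,vy,ωz)=(-0.1200, -0.0300, 0.0000), dt=0.5 → body Δ=(-0.0600, -0.0150, 0.0000) → world pose (-0.4314, 0.1242, -2.0300)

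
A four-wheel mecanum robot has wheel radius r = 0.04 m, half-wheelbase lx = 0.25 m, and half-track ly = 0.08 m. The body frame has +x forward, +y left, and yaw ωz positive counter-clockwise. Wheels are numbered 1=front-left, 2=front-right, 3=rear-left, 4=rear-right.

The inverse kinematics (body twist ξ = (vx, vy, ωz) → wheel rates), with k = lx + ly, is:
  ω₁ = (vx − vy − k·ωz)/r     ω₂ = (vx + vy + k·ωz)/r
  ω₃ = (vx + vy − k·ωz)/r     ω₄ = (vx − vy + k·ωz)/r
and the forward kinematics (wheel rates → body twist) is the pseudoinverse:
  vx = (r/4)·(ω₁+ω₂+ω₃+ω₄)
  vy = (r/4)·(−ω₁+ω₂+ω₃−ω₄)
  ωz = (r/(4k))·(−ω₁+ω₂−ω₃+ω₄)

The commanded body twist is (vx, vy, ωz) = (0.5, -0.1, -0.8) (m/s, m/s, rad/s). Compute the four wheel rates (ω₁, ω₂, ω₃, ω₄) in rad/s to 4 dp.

(21.6000, 3.4000, 16.6000, 8.4000)

k = lx + ly = 0.25 + 0.08 = 0.3300;  k·ωz = 0.3300·-0.8 = -0.2640
ω₁ (FL) = (vx − vy − k·ωz)/r = 0.8640/0.04 = 21.6000
ω₂ (FR) = (vx + vy + k·ωz)/r = 0.1360/0.04 = 3.4000
ω₃ (RL) = (vx + vy − k·ωz)/r = 0.6640/0.04 = 16.6000
ω₄ (RR) = (vx − vy + k·ωz)/r = 0.3360/0.04 = 8.4000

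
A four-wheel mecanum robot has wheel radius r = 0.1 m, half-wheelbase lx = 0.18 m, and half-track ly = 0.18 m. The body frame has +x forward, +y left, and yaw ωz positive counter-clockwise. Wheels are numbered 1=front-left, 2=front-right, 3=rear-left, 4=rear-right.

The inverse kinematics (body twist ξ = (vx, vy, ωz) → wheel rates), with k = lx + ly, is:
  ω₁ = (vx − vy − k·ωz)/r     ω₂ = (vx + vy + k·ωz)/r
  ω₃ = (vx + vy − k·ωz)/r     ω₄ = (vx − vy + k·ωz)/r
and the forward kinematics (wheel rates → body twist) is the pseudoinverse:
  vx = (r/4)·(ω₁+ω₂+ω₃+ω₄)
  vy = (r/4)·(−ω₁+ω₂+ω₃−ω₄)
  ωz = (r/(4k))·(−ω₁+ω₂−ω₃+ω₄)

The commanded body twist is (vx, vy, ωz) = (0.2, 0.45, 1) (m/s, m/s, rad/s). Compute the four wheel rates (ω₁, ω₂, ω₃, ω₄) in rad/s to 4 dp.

k = lx + ly = 0.18 + 0.18 = 0.3600;  k·ωz = 0.3600·1 = 0.3600
ω₁ (FL) = (vx − vy − k·ωz)/r = -0.6100/0.1 = -6.1000
ω₂ (FR) = (vx + vy + k·ωz)/r = 1.0100/0.1 = 10.1000
ω₃ (RL) = (vx + vy − k·ωz)/r = 0.2900/0.1 = 2.9000
ω₄ (RR) = (vx − vy + k·ωz)/r = 0.1100/0.1 = 1.1000

(-6.1000, 10.1000, 2.9000, 1.1000)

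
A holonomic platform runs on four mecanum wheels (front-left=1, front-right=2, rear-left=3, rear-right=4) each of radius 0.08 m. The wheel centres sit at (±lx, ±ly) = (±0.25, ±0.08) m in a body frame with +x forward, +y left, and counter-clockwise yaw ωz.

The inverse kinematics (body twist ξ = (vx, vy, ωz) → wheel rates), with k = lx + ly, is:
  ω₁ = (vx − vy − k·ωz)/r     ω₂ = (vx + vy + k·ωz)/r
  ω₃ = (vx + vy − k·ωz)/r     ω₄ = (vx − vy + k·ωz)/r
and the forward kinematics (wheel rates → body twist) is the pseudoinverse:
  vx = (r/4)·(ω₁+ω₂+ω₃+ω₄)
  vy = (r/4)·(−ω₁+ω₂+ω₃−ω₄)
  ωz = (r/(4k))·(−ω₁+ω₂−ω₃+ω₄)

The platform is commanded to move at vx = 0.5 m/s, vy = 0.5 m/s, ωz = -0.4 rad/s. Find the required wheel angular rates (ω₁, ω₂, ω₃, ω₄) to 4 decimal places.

(1.6500, 10.8500, 14.1500, -1.6500)

k = lx + ly = 0.25 + 0.08 = 0.3300;  k·ωz = 0.3300·-0.4 = -0.1320
ω₁ (FL) = (vx − vy − k·ωz)/r = 0.1320/0.08 = 1.6500
ω₂ (FR) = (vx + vy + k·ωz)/r = 0.8680/0.08 = 10.8500
ω₃ (RL) = (vx + vy − k·ωz)/r = 1.1320/0.08 = 14.1500
ω₄ (RR) = (vx − vy + k·ωz)/r = -0.1320/0.08 = -1.6500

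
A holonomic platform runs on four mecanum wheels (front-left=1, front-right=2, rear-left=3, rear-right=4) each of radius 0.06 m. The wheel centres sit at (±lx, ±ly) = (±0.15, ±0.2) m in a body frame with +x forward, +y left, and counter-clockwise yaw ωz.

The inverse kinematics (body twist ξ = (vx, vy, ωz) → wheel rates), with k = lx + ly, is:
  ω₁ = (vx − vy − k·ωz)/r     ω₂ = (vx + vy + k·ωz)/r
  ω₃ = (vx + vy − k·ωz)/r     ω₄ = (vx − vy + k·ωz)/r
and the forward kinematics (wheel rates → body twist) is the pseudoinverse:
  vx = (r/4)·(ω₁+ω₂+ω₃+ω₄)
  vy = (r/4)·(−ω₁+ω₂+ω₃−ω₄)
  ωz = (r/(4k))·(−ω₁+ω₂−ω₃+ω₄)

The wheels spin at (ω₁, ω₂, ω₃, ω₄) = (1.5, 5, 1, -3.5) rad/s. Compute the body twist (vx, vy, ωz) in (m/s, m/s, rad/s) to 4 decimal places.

k = lx + ly = 0.15 + 0.2 = 0.3500
ω₁+ω₂+ω₃+ω₄ = 4.0000  →  vx = (0.06/4)·4.0000 = 0.0600
−ω₁+ω₂+ω₃−ω₄ = 8.0000  →  vy = (0.06/4)·8.0000 = 0.1200
−ω₁+ω₂−ω₃+ω₄ = -1.0000  →  ωz = (0.06/1.4000)·-1.0000 = -0.0429

(0.0600, 0.1200, -0.0429)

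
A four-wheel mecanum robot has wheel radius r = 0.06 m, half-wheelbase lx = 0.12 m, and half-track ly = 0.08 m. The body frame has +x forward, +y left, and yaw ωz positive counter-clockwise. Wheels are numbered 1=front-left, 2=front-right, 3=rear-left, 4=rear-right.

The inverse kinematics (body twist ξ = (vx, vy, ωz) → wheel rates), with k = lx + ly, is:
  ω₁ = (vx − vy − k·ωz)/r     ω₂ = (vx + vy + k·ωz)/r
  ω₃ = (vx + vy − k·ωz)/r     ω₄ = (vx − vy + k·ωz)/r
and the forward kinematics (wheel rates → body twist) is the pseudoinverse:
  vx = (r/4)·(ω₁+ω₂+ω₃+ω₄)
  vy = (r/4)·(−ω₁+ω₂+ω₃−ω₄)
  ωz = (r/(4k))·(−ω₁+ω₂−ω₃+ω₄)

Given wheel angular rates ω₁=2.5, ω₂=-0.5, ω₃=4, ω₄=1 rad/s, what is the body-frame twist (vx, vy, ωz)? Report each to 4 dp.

(0.1050, 0.0000, -0.4500)

k = lx + ly = 0.12 + 0.08 = 0.2000
ω₁+ω₂+ω₃+ω₄ = 7.0000  →  vx = (0.06/4)·7.0000 = 0.1050
−ω₁+ω₂+ω₃−ω₄ = 0.0000  →  vy = (0.06/4)·0.0000 = 0.0000
−ω₁+ω₂−ω₃+ω₄ = -6.0000  →  ωz = (0.06/0.8000)·-6.0000 = -0.4500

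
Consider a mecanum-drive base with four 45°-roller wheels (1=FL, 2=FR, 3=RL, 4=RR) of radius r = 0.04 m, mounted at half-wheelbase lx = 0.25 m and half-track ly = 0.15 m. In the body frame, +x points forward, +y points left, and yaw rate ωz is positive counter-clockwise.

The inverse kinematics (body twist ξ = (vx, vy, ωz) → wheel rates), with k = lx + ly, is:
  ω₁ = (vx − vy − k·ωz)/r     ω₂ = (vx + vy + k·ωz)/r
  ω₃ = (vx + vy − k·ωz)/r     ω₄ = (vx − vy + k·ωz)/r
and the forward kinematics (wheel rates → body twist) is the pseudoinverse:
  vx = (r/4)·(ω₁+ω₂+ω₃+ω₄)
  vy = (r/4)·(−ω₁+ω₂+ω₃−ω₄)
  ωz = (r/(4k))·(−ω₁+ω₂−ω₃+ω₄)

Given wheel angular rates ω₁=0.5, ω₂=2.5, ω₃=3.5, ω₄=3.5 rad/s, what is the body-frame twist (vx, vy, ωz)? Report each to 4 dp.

(0.1000, 0.0200, 0.0500)

k = lx + ly = 0.25 + 0.15 = 0.4000
ω₁+ω₂+ω₃+ω₄ = 10.0000  →  vx = (0.04/4)·10.0000 = 0.1000
−ω₁+ω₂+ω₃−ω₄ = 2.0000  →  vy = (0.04/4)·2.0000 = 0.0200
−ω₁+ω₂−ω₃+ω₄ = 2.0000  →  ωz = (0.04/1.6000)·2.0000 = 0.0500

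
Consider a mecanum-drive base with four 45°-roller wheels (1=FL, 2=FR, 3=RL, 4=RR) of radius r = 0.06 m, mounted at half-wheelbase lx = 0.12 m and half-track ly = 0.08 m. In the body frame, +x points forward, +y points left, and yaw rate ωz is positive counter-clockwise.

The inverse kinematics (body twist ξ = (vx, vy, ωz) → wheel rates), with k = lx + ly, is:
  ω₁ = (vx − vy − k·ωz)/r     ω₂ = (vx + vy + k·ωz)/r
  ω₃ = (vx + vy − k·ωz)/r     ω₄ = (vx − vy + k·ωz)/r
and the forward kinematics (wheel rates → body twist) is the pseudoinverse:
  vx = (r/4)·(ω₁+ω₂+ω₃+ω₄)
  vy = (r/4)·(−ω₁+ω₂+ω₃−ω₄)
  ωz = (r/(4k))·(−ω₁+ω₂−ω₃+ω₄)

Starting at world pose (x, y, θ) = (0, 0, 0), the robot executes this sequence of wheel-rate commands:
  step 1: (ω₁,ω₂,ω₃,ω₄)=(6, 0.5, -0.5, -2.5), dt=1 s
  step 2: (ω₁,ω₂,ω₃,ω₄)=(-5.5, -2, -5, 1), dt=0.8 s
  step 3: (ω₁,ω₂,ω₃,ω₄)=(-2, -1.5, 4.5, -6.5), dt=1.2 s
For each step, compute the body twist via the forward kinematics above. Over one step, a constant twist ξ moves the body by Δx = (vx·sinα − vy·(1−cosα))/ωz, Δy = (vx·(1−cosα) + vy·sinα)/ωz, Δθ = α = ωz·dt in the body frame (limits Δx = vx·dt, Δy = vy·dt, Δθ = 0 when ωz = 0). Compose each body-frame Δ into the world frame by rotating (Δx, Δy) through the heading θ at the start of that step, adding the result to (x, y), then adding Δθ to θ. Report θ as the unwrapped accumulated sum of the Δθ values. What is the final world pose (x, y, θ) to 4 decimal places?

(-0.0995, 0.1657, -0.9375)

step 1: ξ=(vx,vy,ωz)=(0.0525, -0.0525, -0.5625), dt=1.0 → body Δ=(0.0354, -0.0642, -0.5625) → world pose (0.0354, -0.0642, -0.5625)
step 2: ξ=(vx,vy,ωz)=(-0.1725, -0.0375, 0.7125), dt=0.8 → body Δ=(-0.1223, -0.0667, 0.5700) → world pose (-0.1036, -0.0553, 0.0075)
step 3: ξ=(vx,vy,ωz)=(-0.0825, 0.1725, -0.7875), dt=1.2 → body Δ=(0.0058, 0.2209, -0.9450) → world pose (-0.0995, 0.1657, -0.9375)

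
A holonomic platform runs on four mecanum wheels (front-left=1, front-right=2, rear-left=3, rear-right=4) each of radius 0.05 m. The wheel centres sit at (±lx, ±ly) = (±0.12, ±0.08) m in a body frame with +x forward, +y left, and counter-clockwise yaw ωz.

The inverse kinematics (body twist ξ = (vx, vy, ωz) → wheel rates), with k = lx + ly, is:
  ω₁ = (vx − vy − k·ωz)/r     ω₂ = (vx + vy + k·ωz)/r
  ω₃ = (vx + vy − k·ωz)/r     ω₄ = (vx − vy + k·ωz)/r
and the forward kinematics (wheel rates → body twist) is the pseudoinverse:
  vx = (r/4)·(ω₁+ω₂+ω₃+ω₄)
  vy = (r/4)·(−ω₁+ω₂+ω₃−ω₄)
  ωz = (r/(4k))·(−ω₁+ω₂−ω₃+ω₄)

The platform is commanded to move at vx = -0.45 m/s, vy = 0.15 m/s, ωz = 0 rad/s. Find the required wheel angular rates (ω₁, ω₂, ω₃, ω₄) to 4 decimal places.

(-12.0000, -6.0000, -6.0000, -12.0000)

k = lx + ly = 0.12 + 0.08 = 0.2000;  k·ωz = 0.2000·0 = 0.0000
ω₁ (FL) = (vx − vy − k·ωz)/r = -0.6000/0.05 = -12.0000
ω₂ (FR) = (vx + vy + k·ωz)/r = -0.3000/0.05 = -6.0000
ω₃ (RL) = (vx + vy − k·ωz)/r = -0.3000/0.05 = -6.0000
ω₄ (RR) = (vx − vy + k·ωz)/r = -0.6000/0.05 = -12.0000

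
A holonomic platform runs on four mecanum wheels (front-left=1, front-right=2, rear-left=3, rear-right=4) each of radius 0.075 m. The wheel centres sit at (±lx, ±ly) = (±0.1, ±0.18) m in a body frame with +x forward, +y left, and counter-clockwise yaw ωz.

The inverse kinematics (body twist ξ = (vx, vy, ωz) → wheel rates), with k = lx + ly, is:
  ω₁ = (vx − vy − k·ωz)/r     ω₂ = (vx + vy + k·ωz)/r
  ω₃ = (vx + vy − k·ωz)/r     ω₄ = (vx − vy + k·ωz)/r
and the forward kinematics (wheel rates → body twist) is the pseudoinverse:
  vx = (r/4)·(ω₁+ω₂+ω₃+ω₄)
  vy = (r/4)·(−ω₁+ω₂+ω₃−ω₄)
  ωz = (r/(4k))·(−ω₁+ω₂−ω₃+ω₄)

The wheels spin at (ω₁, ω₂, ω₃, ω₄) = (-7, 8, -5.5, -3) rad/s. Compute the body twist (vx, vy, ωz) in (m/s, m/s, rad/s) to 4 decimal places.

(-0.1406, 0.2344, 1.1719)

k = lx + ly = 0.1 + 0.18 = 0.2800
ω₁+ω₂+ω₃+ω₄ = -7.5000  →  vx = (0.075/4)·-7.5000 = -0.1406
−ω₁+ω₂+ω₃−ω₄ = 12.5000  →  vy = (0.075/4)·12.5000 = 0.2344
−ω₁+ω₂−ω₃+ω₄ = 17.5000  →  ωz = (0.075/1.1200)·17.5000 = 1.1719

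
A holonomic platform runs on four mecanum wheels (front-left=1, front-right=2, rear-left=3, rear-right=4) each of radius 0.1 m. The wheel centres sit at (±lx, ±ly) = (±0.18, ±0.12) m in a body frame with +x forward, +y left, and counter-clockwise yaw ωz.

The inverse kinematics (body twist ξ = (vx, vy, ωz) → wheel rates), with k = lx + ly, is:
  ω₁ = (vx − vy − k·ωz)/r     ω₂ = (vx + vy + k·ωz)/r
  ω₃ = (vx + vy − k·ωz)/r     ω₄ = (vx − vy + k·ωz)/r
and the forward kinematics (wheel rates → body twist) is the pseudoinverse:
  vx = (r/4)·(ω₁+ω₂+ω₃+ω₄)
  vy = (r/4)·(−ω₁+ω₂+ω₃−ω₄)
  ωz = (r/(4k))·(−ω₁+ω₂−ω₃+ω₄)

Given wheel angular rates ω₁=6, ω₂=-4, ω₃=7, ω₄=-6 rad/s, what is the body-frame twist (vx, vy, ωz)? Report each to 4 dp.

k = lx + ly = 0.18 + 0.12 = 0.3000
ω₁+ω₂+ω₃+ω₄ = 3.0000  →  vx = (0.1/4)·3.0000 = 0.0750
−ω₁+ω₂+ω₃−ω₄ = 3.0000  →  vy = (0.1/4)·3.0000 = 0.0750
−ω₁+ω₂−ω₃+ω₄ = -23.0000  →  ωz = (0.1/1.2000)·-23.0000 = -1.9167

(0.0750, 0.0750, -1.9167)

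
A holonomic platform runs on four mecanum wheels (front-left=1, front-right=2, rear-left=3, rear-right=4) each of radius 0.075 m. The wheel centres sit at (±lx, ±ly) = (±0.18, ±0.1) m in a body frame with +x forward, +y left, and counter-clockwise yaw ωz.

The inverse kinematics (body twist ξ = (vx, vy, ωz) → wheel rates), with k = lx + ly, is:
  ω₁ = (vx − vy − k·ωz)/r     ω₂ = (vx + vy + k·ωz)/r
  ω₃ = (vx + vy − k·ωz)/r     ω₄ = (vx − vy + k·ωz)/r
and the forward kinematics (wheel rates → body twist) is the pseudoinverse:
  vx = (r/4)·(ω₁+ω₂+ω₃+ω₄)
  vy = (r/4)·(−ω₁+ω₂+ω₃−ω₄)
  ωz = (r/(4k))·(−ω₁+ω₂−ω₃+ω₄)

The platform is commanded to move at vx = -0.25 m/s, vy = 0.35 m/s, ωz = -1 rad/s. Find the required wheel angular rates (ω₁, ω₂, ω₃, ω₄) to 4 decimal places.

(-4.2667, -2.4000, 5.0667, -11.7333)

k = lx + ly = 0.18 + 0.1 = 0.2800;  k·ωz = 0.2800·-1 = -0.2800
ω₁ (FL) = (vx − vy − k·ωz)/r = -0.3200/0.075 = -4.2667
ω₂ (FR) = (vx + vy + k·ωz)/r = -0.1800/0.075 = -2.4000
ω₃ (RL) = (vx + vy − k·ωz)/r = 0.3800/0.075 = 5.0667
ω₄ (RR) = (vx − vy + k·ωz)/r = -0.8800/0.075 = -11.7333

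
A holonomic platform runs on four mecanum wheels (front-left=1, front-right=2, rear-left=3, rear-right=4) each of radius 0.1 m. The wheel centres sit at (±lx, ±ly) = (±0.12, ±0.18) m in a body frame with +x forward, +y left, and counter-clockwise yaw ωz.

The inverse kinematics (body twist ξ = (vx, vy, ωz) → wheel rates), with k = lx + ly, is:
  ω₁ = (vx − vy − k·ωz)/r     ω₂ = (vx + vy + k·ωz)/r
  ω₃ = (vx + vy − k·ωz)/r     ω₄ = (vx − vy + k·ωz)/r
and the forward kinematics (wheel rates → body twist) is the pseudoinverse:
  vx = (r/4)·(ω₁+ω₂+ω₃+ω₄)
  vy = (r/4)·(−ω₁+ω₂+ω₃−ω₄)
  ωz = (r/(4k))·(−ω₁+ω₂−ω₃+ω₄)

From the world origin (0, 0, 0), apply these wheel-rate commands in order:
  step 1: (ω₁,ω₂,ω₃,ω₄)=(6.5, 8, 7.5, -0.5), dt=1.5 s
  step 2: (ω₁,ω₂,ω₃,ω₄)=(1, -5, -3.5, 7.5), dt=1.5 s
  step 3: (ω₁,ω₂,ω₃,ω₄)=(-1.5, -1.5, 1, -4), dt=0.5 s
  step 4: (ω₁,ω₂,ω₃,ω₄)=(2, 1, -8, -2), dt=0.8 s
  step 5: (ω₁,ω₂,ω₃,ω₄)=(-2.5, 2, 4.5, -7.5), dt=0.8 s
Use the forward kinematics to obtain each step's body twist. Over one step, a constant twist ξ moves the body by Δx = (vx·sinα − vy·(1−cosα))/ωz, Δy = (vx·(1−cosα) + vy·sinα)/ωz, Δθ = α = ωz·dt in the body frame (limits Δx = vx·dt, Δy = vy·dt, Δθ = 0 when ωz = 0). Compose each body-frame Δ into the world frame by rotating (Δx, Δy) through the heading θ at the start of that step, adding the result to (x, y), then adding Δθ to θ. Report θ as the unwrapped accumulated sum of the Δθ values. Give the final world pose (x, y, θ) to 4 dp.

step 1: ξ=(vx,vy,ωz)=(0.5375, 0.2375, -0.5417), dt=1.5 → body Δ=(0.8574, 0.0084, -0.8125) → world pose (0.8574, 0.0084, -0.8125)
step 2: ξ=(vx,vy,ωz)=(0.0000, -0.4250, 0.4167), dt=1.5 → body Δ=(0.1928, -0.5968, 0.6250) → world pose (0.5567, -0.5420, -0.1875)
step 3: ξ=(vx,vy,ωz)=(-0.1500, 0.1250, -0.4167), dt=0.5 → body Δ=(-0.0680, 0.0698, -0.2083) → world pose (0.5029, -0.4607, -0.3958)
step 4: ξ=(vx,vy,ωz)=(-0.1750, -0.1750, 0.4167), dt=0.8 → body Δ=(-0.1143, -0.1605, 0.3333) → world pose (0.3355, -0.5648, -0.0625)
step 5: ξ=(vx,vy,ωz)=(-0.0875, 0.4125, -0.6250), dt=0.8 → body Δ=(0.0137, 0.3336, -0.5000) → world pose (0.3700, -0.2327, -0.5625)

(0.3700, -0.2327, -0.5625)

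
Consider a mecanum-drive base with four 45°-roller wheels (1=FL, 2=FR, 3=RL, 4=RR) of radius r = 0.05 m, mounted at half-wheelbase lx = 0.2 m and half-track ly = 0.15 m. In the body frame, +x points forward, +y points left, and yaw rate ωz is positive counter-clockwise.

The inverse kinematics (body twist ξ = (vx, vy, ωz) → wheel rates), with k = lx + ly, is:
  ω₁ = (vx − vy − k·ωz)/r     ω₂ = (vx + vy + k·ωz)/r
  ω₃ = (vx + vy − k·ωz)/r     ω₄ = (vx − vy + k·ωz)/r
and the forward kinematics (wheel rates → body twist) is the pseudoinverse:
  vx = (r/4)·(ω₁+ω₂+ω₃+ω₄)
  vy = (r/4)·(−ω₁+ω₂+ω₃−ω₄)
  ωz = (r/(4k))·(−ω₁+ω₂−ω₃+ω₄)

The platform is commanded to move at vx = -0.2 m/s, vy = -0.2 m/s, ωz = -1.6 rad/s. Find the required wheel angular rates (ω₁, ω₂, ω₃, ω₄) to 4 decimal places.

(11.2000, -19.2000, 3.2000, -11.2000)

k = lx + ly = 0.2 + 0.15 = 0.3500;  k·ωz = 0.3500·-1.6 = -0.5600
ω₁ (FL) = (vx − vy − k·ωz)/r = 0.5600/0.05 = 11.2000
ω₂ (FR) = (vx + vy + k·ωz)/r = -0.9600/0.05 = -19.2000
ω₃ (RL) = (vx + vy − k·ωz)/r = 0.1600/0.05 = 3.2000
ω₄ (RR) = (vx − vy + k·ωz)/r = -0.5600/0.05 = -11.2000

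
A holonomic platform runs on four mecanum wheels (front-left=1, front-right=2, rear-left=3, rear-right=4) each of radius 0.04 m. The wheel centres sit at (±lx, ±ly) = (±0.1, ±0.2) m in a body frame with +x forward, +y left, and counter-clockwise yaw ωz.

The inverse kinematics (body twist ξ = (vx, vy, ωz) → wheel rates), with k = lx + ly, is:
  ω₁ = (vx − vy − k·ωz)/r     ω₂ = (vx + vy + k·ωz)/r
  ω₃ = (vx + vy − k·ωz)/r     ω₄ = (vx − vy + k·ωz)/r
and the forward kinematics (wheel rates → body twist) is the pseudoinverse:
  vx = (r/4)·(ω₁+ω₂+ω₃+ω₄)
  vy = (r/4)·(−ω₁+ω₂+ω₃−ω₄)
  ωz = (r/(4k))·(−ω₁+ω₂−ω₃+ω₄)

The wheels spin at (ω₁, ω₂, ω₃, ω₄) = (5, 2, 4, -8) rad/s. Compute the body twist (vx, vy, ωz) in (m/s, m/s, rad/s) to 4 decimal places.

(0.0300, 0.0900, -0.5000)

k = lx + ly = 0.1 + 0.2 = 0.3000
ω₁+ω₂+ω₃+ω₄ = 3.0000  →  vx = (0.04/4)·3.0000 = 0.0300
−ω₁+ω₂+ω₃−ω₄ = 9.0000  →  vy = (0.04/4)·9.0000 = 0.0900
−ω₁+ω₂−ω₃+ω₄ = -15.0000  →  ωz = (0.04/1.2000)·-15.0000 = -0.5000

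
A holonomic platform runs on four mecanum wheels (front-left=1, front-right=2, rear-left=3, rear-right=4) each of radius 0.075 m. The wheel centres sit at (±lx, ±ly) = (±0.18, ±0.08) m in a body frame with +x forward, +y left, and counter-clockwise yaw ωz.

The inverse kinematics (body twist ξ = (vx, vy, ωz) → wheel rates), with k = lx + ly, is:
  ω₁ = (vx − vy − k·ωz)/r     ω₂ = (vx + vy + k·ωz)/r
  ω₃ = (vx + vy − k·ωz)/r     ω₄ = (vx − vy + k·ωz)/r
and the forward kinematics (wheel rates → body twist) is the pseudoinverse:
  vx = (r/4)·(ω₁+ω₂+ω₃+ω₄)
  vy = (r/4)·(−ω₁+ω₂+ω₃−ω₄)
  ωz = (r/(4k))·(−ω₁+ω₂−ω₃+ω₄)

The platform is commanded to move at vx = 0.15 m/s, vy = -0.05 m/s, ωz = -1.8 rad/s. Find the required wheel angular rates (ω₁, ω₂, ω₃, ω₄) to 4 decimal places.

k = lx + ly = 0.18 + 0.08 = 0.2600;  k·ωz = 0.2600·-1.8 = -0.4680
ω₁ (FL) = (vx − vy − k·ωz)/r = 0.6680/0.075 = 8.9067
ω₂ (FR) = (vx + vy + k·ωz)/r = -0.3680/0.075 = -4.9067
ω₃ (RL) = (vx + vy − k·ωz)/r = 0.5680/0.075 = 7.5733
ω₄ (RR) = (vx − vy + k·ωz)/r = -0.2680/0.075 = -3.5733

(8.9067, -4.9067, 7.5733, -3.5733)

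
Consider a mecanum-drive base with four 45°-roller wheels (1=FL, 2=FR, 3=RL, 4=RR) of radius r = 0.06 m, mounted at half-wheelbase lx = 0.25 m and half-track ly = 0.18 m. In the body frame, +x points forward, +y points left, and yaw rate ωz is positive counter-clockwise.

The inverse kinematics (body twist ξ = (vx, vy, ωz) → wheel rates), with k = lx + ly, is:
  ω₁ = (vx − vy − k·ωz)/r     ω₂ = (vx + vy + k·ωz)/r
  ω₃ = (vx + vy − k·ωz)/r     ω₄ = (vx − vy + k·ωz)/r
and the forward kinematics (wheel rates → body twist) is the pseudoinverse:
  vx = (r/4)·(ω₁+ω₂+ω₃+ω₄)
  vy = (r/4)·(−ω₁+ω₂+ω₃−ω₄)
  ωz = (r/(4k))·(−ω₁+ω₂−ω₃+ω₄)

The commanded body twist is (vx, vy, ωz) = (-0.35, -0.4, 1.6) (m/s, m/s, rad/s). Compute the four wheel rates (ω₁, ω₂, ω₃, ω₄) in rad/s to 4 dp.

(-10.6333, -1.0333, -23.9667, 12.3000)

k = lx + ly = 0.25 + 0.18 = 0.4300;  k·ωz = 0.4300·1.6 = 0.6880
ω₁ (FL) = (vx − vy − k·ωz)/r = -0.6380/0.06 = -10.6333
ω₂ (FR) = (vx + vy + k·ωz)/r = -0.0620/0.06 = -1.0333
ω₃ (RL) = (vx + vy − k·ωz)/r = -1.4380/0.06 = -23.9667
ω₄ (RR) = (vx − vy + k·ωz)/r = 0.7380/0.06 = 12.3000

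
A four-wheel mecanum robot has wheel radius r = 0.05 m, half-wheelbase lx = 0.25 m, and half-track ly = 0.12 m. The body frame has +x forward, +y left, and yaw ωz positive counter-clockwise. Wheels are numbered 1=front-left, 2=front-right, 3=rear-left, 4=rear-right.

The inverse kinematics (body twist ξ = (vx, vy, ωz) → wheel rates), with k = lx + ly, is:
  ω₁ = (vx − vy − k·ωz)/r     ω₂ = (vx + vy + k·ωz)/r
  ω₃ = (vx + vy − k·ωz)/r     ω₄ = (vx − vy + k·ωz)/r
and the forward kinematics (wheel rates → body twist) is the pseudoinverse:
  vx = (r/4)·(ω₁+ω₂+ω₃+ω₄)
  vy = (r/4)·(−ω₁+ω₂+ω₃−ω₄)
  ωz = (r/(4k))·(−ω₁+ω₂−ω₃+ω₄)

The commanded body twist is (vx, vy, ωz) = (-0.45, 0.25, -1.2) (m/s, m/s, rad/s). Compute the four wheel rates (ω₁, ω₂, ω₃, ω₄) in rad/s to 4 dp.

(-5.1200, -12.8800, 4.8800, -22.8800)

k = lx + ly = 0.25 + 0.12 = 0.3700;  k·ωz = 0.3700·-1.2 = -0.4440
ω₁ (FL) = (vx − vy − k·ωz)/r = -0.2560/0.05 = -5.1200
ω₂ (FR) = (vx + vy + k·ωz)/r = -0.6440/0.05 = -12.8800
ω₃ (RL) = (vx + vy − k·ωz)/r = 0.2440/0.05 = 4.8800
ω₄ (RR) = (vx − vy + k·ωz)/r = -1.1440/0.05 = -22.8800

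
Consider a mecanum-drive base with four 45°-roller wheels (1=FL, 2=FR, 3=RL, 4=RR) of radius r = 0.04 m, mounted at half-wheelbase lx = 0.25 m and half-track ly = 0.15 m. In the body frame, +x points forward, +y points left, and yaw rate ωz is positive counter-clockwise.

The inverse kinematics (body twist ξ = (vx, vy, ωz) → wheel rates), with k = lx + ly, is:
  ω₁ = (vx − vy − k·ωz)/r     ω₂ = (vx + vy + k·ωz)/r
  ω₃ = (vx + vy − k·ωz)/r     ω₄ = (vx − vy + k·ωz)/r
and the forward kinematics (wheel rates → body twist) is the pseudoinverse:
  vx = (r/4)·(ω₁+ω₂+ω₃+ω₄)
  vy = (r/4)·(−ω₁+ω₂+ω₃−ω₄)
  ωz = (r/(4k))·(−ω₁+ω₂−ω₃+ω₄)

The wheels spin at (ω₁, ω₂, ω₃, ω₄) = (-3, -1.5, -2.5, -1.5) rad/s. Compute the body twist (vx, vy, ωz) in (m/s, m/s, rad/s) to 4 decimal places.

(-0.0850, 0.0050, 0.0625)

k = lx + ly = 0.25 + 0.15 = 0.4000
ω₁+ω₂+ω₃+ω₄ = -8.5000  →  vx = (0.04/4)·-8.5000 = -0.0850
−ω₁+ω₂+ω₃−ω₄ = 0.5000  →  vy = (0.04/4)·0.5000 = 0.0050
−ω₁+ω₂−ω₃+ω₄ = 2.5000  →  ωz = (0.04/1.6000)·2.5000 = 0.0625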